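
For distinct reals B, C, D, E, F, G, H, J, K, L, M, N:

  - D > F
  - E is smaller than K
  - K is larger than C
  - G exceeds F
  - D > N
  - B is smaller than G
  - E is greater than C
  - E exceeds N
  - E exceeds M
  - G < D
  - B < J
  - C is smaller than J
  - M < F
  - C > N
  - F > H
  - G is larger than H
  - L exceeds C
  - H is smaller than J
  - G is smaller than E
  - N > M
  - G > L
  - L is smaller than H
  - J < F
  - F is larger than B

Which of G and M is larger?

M < N and N < C give M < C.
Then C < L extends the chain to L.
Then L < H extends the chain to H.
Then H < J extends the chain to J.
With J < F: M < N < C < L < H < J < F.
Then F < G extends the chain to G.
So M < G; G is the larger of the two.

G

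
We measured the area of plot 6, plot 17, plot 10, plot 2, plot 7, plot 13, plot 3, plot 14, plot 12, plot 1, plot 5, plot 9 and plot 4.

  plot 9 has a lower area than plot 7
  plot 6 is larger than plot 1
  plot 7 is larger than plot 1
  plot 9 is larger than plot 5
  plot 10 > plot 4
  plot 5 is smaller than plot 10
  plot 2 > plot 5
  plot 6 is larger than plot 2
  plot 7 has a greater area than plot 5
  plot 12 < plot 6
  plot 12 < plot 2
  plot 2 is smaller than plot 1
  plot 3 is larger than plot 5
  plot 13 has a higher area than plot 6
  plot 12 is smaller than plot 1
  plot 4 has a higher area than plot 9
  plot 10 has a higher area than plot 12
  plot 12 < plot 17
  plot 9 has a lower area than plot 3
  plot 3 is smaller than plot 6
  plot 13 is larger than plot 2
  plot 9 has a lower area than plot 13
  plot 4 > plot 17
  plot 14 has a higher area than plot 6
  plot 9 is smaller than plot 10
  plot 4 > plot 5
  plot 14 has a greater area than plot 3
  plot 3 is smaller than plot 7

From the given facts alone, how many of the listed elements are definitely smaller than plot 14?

From plot 14 the given relations immediately reach plot 3, plot 6.
From those, plot 5, plot 9, plot 12, plot 2, plot 1 — 7 in total.
No other element is forced below plot 14 by the given relations, so the count is 7.

7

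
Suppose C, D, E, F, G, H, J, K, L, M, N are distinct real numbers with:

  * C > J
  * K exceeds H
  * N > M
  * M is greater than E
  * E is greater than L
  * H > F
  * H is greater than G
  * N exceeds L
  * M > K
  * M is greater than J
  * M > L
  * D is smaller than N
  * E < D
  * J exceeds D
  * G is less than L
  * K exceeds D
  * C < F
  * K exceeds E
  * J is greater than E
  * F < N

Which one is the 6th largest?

Chaining the given pairs: G < L < E < D < J < C < F < H < K < M < N.
Counting 6 from the largest end gives C.

C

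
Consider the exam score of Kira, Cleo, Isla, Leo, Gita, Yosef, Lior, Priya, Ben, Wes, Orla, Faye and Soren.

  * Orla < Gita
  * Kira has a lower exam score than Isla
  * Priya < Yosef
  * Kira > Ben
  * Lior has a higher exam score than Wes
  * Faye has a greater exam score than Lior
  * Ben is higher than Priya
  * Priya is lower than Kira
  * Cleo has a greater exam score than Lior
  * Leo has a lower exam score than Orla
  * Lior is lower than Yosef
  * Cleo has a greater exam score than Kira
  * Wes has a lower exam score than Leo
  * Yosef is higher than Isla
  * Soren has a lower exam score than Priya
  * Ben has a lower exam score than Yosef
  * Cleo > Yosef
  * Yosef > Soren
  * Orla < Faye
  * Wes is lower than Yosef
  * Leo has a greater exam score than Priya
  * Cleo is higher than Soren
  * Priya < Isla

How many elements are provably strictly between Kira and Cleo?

Chaining upward from Kira reaches: Isla, Yosef.
Chaining downward from Cleo reaches: Soren, Priya, Ben, Wes, Isla, Lior, Yosef.
Strictly between Kira and Cleo are those in both lists: Isla, Yosef — 2 elements.

2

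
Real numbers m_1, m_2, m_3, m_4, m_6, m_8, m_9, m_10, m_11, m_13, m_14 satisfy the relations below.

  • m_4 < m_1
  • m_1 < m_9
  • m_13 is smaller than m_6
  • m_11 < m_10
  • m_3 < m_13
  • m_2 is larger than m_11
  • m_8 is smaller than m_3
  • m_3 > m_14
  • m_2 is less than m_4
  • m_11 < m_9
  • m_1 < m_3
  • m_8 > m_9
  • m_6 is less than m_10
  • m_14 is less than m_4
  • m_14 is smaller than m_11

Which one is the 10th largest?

Piecing the relations together gives one ordering: m_14 < m_11 < m_2 < m_4 < m_1 < m_9 < m_8 < m_3 < m_13 < m_6 < m_10.
The 10th largest is m_11.

m_11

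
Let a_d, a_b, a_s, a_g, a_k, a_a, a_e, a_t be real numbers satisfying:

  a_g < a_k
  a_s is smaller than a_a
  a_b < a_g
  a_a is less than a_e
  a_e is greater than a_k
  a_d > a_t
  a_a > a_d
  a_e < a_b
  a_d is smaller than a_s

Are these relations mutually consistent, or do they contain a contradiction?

inconsistent

We have a_k < a_e stated directly, yet also a_e < a_b < a_g < a_k by chaining the others — so a_e < a_k. Contradiction.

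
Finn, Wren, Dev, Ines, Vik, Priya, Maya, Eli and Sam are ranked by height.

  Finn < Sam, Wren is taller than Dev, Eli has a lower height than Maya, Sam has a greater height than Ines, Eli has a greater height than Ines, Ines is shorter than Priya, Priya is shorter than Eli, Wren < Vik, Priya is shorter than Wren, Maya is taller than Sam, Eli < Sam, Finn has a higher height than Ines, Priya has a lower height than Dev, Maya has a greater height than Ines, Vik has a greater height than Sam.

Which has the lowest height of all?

Chaining upward from Ines: directly above it, Finn, Priya, Eli, Sam, Maya; then Dev, Wren, Vik.
That covers every other element, and nothing is given below Ines, so Ines is the lowest height.

Ines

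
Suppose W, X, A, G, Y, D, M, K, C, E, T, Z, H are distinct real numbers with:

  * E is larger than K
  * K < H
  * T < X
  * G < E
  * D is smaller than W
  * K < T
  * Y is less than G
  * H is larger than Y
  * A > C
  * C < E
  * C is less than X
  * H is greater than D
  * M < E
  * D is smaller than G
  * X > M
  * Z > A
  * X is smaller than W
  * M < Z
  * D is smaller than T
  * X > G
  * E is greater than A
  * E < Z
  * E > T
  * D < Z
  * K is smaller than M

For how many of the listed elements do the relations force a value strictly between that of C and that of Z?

Chaining upward from C reaches: X, A, E, W.
Chaining downward from Z reaches: Y, D, G, K, T, M, A, E.
Strictly between C and Z are those in both lists: A, E — 2 elements.

2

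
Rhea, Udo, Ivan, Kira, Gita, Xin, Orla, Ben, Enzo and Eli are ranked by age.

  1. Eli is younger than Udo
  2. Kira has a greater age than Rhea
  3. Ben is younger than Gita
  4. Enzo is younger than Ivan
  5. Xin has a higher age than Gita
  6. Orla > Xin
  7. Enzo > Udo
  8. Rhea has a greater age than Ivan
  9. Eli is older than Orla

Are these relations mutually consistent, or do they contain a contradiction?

The single ordering Ben < Gita < Xin < Orla < Eli < Udo < Enzo < Ivan < Rhea < Kira satisfies every listed relation, so no contradiction arises.

consistent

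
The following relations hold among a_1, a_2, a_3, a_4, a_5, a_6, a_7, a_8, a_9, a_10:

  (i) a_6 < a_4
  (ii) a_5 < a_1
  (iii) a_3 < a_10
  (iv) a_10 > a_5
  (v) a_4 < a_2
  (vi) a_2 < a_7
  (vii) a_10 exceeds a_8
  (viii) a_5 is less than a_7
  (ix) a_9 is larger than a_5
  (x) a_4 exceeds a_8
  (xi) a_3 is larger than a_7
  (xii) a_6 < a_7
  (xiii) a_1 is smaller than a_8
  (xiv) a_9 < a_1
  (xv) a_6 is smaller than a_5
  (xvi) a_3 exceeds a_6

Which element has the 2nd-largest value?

a_3

The consecutive relations fix a unique order: a_6 < a_5 < a_9 < a_1 < a_8 < a_4 < a_2 < a_7 < a_3 < a_10.
The 2nd largest is a_3.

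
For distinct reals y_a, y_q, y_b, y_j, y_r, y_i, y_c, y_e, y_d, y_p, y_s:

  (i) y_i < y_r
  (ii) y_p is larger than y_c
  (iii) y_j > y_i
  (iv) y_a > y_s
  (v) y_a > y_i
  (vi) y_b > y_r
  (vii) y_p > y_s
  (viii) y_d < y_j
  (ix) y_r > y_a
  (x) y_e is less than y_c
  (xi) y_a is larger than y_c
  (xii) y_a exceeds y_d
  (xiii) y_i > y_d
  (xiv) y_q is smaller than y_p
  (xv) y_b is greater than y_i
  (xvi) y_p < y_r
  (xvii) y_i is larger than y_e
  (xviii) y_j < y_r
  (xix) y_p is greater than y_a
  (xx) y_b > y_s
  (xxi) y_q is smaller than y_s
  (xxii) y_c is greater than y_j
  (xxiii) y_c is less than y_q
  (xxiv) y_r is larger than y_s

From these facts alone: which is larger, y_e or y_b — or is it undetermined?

y_b

The relevant relations are y_e < y_i; y_i < y_j; y_j < y_c; y_c < y_q; y_q < y_s; y_s < y_a; y_a < y_p; y_p < y_r; y_r < y_b.
Chaining these gives y_e < y_i < y_j < y_c < y_q < y_s < y_a < y_p < y_r < y_b.
So y_b is larger.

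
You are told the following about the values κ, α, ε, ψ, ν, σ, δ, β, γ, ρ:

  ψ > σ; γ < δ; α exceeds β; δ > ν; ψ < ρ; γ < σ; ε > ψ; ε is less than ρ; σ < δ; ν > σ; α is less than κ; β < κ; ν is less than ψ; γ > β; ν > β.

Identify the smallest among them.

β

γ is not least since β < γ; α is not least since β < α; σ is not least since γ < σ; ν is not least since β < ν; ψ is not least since ν < ψ; ε is not least since ψ < ε; κ is not least since β < κ; δ is not least since σ < δ; ρ is not least since ε < ρ.
Only β has nothing below it, so β is the smallest.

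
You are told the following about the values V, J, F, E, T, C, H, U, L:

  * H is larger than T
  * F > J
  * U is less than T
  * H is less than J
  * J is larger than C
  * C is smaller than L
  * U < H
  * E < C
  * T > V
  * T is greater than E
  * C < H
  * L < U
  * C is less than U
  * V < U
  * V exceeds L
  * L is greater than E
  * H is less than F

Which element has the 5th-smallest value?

Chaining the given pairs: E < C < L < V < U < T < H < J < F.
Counting 5 from the smallest end gives U.

U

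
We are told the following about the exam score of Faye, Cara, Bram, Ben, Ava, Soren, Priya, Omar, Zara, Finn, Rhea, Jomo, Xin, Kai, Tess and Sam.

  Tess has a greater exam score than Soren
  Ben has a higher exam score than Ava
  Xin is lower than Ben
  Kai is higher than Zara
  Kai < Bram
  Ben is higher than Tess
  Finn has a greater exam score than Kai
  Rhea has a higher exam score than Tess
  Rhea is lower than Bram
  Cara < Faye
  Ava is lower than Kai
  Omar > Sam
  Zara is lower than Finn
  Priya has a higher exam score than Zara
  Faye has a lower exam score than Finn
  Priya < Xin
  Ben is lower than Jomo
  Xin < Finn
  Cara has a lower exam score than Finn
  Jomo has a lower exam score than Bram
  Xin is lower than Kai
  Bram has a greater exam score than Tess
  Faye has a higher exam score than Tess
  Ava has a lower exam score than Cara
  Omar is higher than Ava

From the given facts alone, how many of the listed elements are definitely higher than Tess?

6

From Tess the given relations immediately reach Rhea, Ben, Faye, Bram.
From those, Finn, Jomo — 6 in total.
No other element is forced above Tess by the given relations, so the count is 6.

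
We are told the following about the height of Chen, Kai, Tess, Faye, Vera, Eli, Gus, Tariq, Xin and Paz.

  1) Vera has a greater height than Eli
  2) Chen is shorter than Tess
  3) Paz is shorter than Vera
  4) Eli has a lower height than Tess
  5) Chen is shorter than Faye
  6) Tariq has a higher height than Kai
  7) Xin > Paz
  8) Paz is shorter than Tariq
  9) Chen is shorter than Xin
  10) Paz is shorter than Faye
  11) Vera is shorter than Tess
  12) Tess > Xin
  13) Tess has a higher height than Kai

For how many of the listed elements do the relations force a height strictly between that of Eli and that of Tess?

1

Chaining upward from Eli reaches: Vera.
Chaining downward from Tess reaches: Paz, Chen, Kai, Xin, Vera.
Strictly between Eli and Tess are those in both lists: Vera — 1 element.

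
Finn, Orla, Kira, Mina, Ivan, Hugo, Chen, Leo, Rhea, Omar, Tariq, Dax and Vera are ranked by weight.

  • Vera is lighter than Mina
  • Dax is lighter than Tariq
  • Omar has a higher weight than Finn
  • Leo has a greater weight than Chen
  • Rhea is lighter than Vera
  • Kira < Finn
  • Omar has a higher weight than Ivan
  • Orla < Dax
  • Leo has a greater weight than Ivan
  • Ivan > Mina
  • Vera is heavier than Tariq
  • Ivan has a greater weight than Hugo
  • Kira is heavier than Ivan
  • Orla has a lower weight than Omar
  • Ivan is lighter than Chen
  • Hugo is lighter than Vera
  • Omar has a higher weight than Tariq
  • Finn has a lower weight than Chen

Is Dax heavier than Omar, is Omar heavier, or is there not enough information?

Omar

Chaining the given relations: Dax < Tariq < Vera < Mina < Ivan < Kira < Finn < Omar.
So Omar is heavier.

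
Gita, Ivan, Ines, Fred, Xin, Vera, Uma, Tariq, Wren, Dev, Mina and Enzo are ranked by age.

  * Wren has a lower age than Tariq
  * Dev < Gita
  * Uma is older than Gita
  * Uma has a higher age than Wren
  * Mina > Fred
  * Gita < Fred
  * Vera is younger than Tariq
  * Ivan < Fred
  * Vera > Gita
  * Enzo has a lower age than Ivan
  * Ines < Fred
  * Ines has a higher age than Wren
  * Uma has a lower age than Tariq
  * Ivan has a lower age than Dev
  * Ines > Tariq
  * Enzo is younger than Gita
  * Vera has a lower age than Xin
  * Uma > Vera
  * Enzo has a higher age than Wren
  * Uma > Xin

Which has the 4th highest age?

Tariq

The consecutive relations fix a unique order: Wren < Enzo < Ivan < Dev < Gita < Vera < Xin < Uma < Tariq < Ines < Fred < Mina.
Counting 4 from the largest end gives Tariq.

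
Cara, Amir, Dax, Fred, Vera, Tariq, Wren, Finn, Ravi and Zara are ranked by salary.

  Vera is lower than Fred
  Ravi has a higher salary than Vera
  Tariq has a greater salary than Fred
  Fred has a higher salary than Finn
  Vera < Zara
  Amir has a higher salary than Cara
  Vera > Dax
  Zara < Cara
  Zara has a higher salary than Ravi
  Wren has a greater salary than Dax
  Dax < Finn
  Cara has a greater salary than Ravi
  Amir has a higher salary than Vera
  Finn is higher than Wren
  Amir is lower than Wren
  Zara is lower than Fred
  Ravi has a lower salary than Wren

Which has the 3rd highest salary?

Finn

Piecing the relations together gives one ordering: Dax < Vera < Ravi < Zara < Cara < Amir < Wren < Finn < Fred < Tariq.
Counting 3 from the largest end gives Finn.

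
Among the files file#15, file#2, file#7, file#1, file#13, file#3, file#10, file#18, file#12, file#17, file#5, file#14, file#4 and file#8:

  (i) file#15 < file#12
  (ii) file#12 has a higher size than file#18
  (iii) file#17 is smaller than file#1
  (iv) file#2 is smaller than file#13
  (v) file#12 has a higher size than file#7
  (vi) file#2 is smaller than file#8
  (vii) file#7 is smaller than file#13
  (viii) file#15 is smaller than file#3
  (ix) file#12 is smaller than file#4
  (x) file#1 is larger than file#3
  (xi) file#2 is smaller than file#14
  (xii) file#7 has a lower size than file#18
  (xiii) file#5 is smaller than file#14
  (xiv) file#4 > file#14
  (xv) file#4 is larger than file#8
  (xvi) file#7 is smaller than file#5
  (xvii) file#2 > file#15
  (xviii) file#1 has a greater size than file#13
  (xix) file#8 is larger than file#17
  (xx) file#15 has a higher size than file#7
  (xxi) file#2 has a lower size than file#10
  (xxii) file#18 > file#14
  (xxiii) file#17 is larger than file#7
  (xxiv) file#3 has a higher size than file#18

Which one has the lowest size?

file#7

file#15 is not least since file#7 < file#15; file#5 is not least since file#7 < file#5; file#2 is not least since file#15 < file#2; file#14 is not least since file#2 < file#14; file#18 is not least since file#7 < file#18; file#17 is not least since file#7 < file#17; file#12 is not least since file#18 < file#12; file#10 is not least since file#2 < file#10; file#3 is not least since file#15 < file#3; file#8 is not least since file#2 < file#8; file#4 is not least since file#14 < file#4; file#13 is not least since file#2 < file#13; file#1 is not least since file#13 < file#1.
Only file#7 has nothing below it, so file#7 is the lowest size.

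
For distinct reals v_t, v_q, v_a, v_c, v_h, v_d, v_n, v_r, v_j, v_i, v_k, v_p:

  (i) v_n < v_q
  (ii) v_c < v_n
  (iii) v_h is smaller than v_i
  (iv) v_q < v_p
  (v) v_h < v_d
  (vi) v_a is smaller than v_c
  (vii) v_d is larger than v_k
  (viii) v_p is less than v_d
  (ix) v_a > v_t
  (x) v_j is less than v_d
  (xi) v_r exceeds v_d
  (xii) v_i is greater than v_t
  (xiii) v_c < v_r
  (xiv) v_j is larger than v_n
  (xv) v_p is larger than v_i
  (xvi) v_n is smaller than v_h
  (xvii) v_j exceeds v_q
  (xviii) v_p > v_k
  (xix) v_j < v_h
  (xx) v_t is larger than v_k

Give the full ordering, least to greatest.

v_k < v_t < v_a < v_c < v_n < v_q < v_j < v_h < v_i < v_p < v_d < v_r

Nothing is placed below v_k, so it is least; from there v_k < v_t; v_t < v_a; v_a < v_c; v_c < v_n; v_n < v_q; v_q < v_j; v_j < v_h; v_h < v_i; v_i < v_p; v_p < v_d; v_d < v_r, each given directly.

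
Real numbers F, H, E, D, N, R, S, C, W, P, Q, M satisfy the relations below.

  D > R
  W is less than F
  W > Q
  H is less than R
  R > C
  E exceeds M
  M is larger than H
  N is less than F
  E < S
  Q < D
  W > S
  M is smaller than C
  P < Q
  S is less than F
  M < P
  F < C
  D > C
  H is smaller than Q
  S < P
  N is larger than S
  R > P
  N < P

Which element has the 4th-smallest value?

The consecutive relations fix a unique order: H < M < E < S < N < P < Q < W < F < C < R < D.
The 4th smallest is S.

S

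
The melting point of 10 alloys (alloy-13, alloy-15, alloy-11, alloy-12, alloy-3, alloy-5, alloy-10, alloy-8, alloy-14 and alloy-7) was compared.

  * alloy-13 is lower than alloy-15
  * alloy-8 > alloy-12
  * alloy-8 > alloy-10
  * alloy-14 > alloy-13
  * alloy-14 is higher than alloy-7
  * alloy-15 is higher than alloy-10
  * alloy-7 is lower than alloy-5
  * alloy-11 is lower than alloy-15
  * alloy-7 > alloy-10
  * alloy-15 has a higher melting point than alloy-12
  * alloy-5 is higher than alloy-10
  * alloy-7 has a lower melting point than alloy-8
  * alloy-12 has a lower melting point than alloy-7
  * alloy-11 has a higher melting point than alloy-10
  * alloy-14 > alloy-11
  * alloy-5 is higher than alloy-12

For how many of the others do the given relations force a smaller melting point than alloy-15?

Directly below alloy-15: alloy-12, alloy-10, alloy-11, alloy-13.
No other element is forced below alloy-15 by the given relations, so the count is 4.

4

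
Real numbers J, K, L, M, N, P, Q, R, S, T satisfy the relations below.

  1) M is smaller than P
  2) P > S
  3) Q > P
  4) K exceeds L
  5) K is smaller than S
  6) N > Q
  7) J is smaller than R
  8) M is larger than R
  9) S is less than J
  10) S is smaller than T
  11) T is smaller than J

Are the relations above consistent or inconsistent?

consistent

The single ordering L < K < S < T < J < R < M < P < Q < N satisfies every listed relation, so no contradiction arises.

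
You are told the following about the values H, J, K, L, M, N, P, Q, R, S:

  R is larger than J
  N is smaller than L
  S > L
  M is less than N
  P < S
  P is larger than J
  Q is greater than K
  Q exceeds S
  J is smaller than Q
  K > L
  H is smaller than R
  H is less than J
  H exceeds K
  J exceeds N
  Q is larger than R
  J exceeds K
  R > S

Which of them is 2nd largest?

The consecutive relations fix a unique order: M < N < L < K < H < J < P < S < R < Q.
The 2nd largest is R.

R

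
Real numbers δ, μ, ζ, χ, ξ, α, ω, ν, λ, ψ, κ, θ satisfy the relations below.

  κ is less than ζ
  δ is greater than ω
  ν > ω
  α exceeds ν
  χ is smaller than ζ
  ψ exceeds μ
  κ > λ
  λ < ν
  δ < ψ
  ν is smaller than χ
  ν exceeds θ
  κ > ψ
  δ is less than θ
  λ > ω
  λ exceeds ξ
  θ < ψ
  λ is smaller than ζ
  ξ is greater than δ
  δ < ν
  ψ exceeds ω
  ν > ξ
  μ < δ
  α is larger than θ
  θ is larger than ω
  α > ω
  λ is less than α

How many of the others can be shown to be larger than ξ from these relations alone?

6

Directly above ξ: λ, ν.
One step further: κ, χ, ζ, α (6 so far).
Nothing else is reachable above ξ; 6 in all.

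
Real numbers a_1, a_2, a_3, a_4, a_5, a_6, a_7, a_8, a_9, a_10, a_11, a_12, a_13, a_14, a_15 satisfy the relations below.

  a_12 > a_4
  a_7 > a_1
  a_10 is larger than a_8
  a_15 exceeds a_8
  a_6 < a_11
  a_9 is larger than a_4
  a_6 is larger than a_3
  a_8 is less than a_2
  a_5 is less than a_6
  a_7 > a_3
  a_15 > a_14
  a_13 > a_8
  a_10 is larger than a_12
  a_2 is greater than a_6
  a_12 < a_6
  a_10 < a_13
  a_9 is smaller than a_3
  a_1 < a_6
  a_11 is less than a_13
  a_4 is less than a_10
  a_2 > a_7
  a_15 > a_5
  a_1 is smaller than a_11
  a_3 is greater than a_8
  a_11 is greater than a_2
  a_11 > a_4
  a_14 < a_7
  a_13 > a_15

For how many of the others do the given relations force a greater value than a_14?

From a_14 the given relations immediately reach a_15, a_7.
From those, a_2, a_13 — 4 in total.
From those, a_11 — 5 in total.
Nothing else is reachable above a_14; 5 in all.

5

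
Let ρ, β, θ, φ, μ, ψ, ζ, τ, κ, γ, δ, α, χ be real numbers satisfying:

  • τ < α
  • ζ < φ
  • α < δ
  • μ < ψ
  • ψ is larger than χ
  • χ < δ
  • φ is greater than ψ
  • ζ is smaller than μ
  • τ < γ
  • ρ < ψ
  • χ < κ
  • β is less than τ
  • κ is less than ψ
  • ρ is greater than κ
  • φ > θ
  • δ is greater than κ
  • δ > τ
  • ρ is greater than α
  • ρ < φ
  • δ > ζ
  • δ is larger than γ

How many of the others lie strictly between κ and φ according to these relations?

Chaining upward from κ reaches: ρ, δ, ψ.
Chaining downward from φ reaches: θ, β, ζ, τ, χ, μ, α, ρ, ψ.
Strictly between κ and φ are those in both lists: ρ, ψ — 2 elements.

2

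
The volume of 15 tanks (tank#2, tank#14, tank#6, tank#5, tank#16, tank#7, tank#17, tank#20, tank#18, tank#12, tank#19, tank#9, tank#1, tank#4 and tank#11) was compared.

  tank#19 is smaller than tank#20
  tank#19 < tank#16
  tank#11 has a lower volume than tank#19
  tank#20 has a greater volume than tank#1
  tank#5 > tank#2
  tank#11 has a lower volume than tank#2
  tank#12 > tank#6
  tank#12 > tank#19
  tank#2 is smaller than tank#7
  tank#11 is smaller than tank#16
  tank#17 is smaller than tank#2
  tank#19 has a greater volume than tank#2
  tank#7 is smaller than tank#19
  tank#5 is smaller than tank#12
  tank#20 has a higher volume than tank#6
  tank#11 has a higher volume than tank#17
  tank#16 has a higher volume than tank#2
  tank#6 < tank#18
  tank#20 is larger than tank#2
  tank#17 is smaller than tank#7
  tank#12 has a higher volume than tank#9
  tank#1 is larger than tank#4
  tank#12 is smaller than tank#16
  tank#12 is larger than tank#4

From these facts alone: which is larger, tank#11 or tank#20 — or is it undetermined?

tank#20

The relevant relations are tank#11 < tank#2; tank#2 < tank#7; tank#7 < tank#19; tank#19 < tank#20.
Chaining these gives tank#11 < tank#2 < tank#7 < tank#19 < tank#20.
So tank#20 is larger.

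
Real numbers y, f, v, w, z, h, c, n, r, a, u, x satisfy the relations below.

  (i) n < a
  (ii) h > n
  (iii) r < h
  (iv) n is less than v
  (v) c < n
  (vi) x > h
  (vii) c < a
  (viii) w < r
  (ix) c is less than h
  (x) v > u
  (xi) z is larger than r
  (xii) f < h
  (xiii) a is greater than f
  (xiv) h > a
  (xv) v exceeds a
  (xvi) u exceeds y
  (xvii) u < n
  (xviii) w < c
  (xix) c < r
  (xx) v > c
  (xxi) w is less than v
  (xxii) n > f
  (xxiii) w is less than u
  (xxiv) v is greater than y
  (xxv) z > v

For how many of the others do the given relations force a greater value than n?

5

From n the given relations immediately reach a, h, v.
From those, x, z — 5 in total.
No other element is forced above n by the given relations, so the count is 5.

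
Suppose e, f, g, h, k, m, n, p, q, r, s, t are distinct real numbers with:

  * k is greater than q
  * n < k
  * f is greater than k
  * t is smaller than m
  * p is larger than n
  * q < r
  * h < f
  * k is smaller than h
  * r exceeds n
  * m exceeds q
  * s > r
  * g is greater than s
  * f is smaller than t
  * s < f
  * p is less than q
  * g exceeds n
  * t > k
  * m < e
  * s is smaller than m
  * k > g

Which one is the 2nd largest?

m

Chaining the given pairs: n < p < q < r < s < g < k < h < f < t < m < e.
The 2nd largest is m.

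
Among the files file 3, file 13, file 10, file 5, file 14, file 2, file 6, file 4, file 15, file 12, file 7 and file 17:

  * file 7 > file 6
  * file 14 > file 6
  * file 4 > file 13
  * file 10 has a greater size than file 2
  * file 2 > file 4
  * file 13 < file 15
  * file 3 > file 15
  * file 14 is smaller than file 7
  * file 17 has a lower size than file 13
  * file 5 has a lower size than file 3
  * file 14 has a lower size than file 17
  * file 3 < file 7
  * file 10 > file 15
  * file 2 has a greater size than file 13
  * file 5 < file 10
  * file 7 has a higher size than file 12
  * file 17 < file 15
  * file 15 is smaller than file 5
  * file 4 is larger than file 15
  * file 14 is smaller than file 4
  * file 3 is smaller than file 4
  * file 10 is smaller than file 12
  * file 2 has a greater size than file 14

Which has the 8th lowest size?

file 4

The consecutive relations fix a unique order: file 6 < file 14 < file 17 < file 13 < file 15 < file 5 < file 3 < file 4 < file 2 < file 10 < file 12 < file 7.
The 8th smallest is file 4.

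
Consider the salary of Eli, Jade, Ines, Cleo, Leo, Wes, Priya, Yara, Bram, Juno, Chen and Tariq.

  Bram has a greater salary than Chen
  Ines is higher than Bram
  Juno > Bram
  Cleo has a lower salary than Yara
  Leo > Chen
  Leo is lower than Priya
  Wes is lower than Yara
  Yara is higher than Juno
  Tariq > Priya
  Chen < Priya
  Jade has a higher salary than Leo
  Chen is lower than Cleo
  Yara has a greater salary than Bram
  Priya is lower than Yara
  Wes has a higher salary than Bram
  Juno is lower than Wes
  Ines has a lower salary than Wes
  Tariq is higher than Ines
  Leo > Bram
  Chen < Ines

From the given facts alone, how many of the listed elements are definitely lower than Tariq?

5

The elements the relations force below Tariq are Chen, Bram, Ines, Leo, Priya — no chain reaches any other.
That is 5.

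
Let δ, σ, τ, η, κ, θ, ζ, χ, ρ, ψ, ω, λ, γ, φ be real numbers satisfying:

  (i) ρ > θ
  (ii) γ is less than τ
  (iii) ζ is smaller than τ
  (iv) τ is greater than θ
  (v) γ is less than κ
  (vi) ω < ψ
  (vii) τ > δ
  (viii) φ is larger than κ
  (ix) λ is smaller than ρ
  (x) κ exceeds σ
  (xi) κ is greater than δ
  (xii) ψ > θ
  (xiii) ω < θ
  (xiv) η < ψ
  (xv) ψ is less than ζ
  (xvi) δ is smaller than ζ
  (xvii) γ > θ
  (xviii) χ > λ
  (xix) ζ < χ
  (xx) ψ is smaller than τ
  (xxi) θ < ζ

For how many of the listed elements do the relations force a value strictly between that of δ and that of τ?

1

Chaining upward from δ reaches: κ, φ, ζ, χ.
Chaining downward from τ reaches: ω, θ, η, ψ, γ, ζ.
Strictly between δ and τ are those in both lists: ζ — 1 element.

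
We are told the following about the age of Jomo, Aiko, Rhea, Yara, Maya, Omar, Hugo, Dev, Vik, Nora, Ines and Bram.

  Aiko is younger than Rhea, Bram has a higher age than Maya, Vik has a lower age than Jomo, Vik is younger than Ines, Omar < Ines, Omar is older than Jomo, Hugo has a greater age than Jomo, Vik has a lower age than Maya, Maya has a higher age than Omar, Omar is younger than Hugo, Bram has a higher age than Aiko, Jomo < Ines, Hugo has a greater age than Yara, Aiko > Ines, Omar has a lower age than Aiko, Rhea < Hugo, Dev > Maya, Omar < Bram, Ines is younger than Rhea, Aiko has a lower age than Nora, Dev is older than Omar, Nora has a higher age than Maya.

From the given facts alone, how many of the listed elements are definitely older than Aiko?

4

From Aiko the given relations immediately reach Rhea, Nora, Bram.
From those, Hugo — 4 in total.
No other element is forced above Aiko by the given relations, so the count is 4.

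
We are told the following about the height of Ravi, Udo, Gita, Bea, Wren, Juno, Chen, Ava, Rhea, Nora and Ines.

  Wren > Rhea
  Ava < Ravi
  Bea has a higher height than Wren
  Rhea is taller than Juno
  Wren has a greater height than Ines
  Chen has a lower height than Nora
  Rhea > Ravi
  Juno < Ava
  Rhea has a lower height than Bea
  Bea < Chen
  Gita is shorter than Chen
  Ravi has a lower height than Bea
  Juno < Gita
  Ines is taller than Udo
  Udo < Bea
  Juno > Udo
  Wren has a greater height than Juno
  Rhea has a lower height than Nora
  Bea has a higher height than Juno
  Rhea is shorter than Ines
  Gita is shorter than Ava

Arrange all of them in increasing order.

Udo < Juno < Gita < Ava < Ravi < Rhea < Ines < Wren < Bea < Chen < Nora

Nothing is placed below Udo, so it is least; from there Udo < Juno; Juno < Gita; Gita < Ava; Ava < Ravi; Ravi < Rhea; Rhea < Ines; Ines < Wren; Wren < Bea; Bea < Chen; Chen < Nora, each given directly.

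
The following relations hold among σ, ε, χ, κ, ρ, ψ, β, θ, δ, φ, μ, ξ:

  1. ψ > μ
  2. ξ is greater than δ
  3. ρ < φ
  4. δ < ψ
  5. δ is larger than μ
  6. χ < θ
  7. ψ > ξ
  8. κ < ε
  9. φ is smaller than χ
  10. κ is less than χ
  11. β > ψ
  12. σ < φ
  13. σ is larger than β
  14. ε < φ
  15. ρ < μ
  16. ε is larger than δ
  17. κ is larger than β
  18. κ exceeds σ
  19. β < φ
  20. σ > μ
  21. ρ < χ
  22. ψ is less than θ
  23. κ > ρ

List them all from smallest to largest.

ρ < μ < δ < ξ < ψ < β < σ < κ < ε < φ < χ < θ

Nothing is placed below ρ, so it is least; from there ρ < μ; μ < δ; δ < ξ; ξ < ψ; ψ < β; β < σ; σ < κ; κ < ε; ε < φ; φ < χ; χ < θ, each given directly.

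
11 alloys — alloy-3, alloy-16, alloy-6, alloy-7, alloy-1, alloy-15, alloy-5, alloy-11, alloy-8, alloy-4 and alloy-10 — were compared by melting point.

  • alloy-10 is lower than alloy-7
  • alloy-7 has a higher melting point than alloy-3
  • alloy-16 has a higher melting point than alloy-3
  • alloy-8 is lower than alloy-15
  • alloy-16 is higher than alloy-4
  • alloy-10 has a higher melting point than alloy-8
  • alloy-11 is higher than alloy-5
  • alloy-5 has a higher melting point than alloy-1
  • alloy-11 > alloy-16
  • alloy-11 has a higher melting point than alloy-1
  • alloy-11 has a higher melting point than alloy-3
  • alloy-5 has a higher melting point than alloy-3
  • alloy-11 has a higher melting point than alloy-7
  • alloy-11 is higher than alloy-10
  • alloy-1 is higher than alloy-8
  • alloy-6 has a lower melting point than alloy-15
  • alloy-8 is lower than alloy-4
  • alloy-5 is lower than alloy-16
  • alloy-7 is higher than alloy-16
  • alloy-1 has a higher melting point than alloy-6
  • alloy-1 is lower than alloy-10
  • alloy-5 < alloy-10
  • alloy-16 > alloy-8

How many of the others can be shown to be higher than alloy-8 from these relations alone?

From alloy-8 the given relations immediately reach alloy-1, alloy-15, alloy-4, alloy-16, alloy-10.
From those, alloy-5, alloy-7, alloy-11 — 8 in total.
Nothing else is reachable above alloy-8; 8 in all.

8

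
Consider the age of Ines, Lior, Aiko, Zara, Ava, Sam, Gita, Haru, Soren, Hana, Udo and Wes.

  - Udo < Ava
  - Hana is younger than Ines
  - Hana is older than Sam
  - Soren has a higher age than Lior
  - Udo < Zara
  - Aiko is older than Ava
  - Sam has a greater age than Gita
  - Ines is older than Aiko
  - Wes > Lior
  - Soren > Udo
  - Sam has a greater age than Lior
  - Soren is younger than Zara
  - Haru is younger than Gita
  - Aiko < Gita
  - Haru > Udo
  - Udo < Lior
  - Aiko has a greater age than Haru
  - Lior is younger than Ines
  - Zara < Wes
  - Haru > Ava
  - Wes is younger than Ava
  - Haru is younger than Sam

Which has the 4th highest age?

Gita

Chaining the given pairs: Udo < Lior < Soren < Zara < Wes < Ava < Haru < Aiko < Gita < Sam < Hana < Ines.
The 4th largest is Gita.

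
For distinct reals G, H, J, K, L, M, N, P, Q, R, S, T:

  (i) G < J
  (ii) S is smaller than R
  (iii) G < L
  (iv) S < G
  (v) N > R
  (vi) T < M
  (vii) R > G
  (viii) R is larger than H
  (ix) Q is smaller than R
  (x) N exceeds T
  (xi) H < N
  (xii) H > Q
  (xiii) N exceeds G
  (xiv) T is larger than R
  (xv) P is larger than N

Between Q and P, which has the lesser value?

Q

Q < H and H < R give Q < R.
Then R < T extends the chain to T.
With T < N: Q < H < R < T < N.
With N < P: Q < H < R < T < N < P.
So Q < P; Q is the smaller of the two.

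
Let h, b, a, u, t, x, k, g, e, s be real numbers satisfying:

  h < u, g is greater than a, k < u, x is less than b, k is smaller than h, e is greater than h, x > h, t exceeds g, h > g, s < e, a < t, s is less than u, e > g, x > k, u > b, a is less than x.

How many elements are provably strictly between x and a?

2

Chaining upward from a reaches: g, t, h, b, u, e.
Chaining downward from x reaches: k, g, h.
Strictly between a and x are those in both lists: g, h — 2 elements.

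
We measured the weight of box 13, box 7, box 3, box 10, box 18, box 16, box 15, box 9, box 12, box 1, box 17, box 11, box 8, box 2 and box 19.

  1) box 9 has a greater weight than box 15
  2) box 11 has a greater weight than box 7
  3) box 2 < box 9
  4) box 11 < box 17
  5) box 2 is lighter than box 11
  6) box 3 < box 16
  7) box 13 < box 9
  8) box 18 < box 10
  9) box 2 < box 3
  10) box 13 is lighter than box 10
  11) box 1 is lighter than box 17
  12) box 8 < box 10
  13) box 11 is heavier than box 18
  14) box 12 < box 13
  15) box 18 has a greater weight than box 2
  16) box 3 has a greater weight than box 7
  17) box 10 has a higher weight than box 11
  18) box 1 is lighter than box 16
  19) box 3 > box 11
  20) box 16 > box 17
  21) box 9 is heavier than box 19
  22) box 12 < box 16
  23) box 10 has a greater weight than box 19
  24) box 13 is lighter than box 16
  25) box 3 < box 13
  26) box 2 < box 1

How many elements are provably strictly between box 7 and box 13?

2

Chaining upward from box 7 reaches: box 11, box 3, box 17, box 16, box 10, box 9.
Chaining downward from box 13 reaches: box 2, box 12, box 18, box 11, box 3.
Strictly between box 7 and box 13 are those in both lists: box 11, box 3 — 2 elements.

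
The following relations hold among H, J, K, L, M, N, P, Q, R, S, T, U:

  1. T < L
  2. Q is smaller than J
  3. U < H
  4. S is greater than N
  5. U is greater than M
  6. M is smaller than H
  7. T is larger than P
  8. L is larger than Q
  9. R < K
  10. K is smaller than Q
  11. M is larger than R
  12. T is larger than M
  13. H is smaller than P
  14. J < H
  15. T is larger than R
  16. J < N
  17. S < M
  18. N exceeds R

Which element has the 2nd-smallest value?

K

Piecing the relations together gives one ordering: R < K < Q < J < N < S < M < U < H < P < T < L.
The 2nd smallest is K.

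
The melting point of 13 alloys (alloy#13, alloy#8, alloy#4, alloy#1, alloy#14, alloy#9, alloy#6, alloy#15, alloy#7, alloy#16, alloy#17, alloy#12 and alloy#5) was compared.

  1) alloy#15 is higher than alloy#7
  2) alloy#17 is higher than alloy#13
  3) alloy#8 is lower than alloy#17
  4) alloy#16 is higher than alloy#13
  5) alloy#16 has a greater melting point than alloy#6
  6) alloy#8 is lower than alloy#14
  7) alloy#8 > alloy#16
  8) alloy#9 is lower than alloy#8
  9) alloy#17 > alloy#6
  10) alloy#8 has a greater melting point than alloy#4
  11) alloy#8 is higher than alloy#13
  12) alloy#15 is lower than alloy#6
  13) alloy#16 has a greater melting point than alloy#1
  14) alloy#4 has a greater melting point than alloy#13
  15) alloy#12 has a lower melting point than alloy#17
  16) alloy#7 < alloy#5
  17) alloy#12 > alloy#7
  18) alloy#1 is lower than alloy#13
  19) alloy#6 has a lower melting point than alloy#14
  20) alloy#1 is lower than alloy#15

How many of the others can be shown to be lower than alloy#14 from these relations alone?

From alloy#14 the given relations immediately reach alloy#6, alloy#8.
From those, alloy#15, alloy#13, alloy#4, alloy#9, alloy#16 — 7 in total.
From those, alloy#7, alloy#1 — 9 in total.
No other element is forced below alloy#14 by the given relations, so the count is 9.

9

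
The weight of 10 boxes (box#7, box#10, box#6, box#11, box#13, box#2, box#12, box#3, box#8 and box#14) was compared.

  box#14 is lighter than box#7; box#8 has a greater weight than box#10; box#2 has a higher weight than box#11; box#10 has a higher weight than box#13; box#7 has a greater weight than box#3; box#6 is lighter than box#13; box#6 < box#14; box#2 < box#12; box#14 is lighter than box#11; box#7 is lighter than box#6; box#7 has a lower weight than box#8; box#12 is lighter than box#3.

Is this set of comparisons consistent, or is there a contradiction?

Chaining the given relations yields box#14 < box#11 < box#2 < box#12 < box#3 < box#7 < box#6, so box#14 < box#6. But one relation states box#6 < box#14. These cannot both hold.

inconsistent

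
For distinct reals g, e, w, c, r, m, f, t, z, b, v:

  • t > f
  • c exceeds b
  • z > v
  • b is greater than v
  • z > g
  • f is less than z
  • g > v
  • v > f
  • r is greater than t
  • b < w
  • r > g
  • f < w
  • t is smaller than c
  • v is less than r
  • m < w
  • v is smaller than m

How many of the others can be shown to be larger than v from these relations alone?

7

From v the given relations immediately reach b, g, r, z, m.
From those, c, w — 7 in total.
No other element is forced above v by the given relations, so the count is 7.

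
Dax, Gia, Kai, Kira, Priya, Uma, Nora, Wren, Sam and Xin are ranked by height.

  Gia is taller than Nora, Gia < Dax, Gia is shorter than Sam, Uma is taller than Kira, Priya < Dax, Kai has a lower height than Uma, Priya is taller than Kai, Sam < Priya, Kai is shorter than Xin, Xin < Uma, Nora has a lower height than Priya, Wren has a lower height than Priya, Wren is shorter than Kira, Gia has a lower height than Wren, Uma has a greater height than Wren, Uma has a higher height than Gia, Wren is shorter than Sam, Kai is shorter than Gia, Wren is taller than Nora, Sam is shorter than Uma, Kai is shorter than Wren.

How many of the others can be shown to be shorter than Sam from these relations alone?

Directly below Sam: Gia, Wren.
One step further: Nora, Kai (4 so far).
Nothing else is reachable below Sam; 4 in all.

4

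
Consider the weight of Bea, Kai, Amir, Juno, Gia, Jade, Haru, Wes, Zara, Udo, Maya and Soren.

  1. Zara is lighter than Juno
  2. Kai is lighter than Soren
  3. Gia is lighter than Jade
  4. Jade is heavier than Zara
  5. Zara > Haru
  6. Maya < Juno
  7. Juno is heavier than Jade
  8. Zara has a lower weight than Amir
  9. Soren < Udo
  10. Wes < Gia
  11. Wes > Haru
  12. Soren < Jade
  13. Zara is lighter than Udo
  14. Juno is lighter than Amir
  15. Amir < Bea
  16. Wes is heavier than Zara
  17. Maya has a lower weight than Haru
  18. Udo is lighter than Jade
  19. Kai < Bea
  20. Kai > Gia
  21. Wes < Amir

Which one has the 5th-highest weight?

The consecutive relations fix a unique order: Maya < Haru < Zara < Wes < Gia < Kai < Soren < Udo < Jade < Juno < Amir < Bea.
Counting 5 from the largest end gives Udo.

Udo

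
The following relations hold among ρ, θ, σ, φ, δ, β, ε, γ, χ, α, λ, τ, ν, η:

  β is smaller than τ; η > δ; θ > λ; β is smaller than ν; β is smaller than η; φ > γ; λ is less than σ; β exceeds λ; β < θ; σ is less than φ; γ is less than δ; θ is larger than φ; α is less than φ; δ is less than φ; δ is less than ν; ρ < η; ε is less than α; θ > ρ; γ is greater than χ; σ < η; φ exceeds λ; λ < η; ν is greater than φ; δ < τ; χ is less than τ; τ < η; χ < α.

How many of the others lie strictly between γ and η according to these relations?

2

The relations place γ below η. An element lies strictly between them when it is forced above γ and also forced below η.
Above γ: {δ, τ, φ, θ, ν}. Below η: {λ, χ, σ, β, δ, τ, ρ}.
Intersection: {δ, τ} — 2.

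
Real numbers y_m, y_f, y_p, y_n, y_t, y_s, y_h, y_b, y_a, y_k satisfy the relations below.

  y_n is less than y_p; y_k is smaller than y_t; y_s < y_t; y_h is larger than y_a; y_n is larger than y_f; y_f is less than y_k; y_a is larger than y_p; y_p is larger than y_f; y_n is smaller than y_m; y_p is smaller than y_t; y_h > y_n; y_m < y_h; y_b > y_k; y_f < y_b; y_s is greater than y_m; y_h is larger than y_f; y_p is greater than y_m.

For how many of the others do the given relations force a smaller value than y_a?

From y_a the given relations immediately reach y_p.
From those, y_f, y_n, y_m — 4 in total.
Nothing else is reachable below y_a; 4 in all.

4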